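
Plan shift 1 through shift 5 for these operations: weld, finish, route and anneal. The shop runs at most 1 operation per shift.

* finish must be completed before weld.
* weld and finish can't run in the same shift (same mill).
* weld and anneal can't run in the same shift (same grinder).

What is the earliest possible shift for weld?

shift 2

Precedence pushes weld to at least shift 2.
weld at shift 2 is achievable: weld=shift 2; anneal=shift 4; finish=shift 1; route=shift 3.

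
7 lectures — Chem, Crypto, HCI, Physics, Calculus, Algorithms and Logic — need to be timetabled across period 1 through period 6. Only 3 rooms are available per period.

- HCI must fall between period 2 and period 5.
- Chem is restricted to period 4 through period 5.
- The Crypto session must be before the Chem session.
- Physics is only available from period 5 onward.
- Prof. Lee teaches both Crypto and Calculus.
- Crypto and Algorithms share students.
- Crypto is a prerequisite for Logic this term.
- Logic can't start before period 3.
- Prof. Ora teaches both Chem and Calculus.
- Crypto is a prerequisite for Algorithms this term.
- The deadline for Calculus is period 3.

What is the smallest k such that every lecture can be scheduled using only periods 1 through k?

The precedence chain requires at least 2 distinct periods.
With at most 3 per period and 7 lectures, at least 3 periods are needed.
Physics can't be placed before period 5, so the schedule must run through at least period 5.
5 works (last occupied period: period 5): for example Crypto -> period 2; Chem -> period 4; Algorithms -> period 3; Physics -> period 5; Calculus -> period 1; Logic -> period 3; HCI -> period 2.

5 periods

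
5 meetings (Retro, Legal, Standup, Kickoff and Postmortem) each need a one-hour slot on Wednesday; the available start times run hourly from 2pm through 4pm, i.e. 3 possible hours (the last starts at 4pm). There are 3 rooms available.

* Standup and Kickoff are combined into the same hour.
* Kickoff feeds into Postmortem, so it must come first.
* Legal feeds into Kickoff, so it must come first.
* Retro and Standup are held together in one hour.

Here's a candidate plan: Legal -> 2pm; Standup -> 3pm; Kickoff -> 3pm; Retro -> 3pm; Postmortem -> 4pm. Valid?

Standup and Kickoff are combined into the same hour — holds.
Kickoff feeds into Postmortem, so it must come first — holds.
There are 3 rooms available — holds.
Retro and Standup are held together in one hour — holds.
Legal feeds into Kickoff, so it must come first — holds.

Valid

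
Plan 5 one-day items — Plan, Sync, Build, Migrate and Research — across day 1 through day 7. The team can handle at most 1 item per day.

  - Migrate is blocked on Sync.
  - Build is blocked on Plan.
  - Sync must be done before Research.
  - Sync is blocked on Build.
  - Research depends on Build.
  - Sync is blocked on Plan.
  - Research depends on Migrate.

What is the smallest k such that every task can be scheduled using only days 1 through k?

5 days

The precedence chain requires at least 5 distinct days.
With at most 1 per day and 5 tasks, at least 5 days are needed.
5 works (last occupied day: day 5): for example Plan=day 1, Migrate=day 4, Sync=day 3, Research=day 5, Build=day 2.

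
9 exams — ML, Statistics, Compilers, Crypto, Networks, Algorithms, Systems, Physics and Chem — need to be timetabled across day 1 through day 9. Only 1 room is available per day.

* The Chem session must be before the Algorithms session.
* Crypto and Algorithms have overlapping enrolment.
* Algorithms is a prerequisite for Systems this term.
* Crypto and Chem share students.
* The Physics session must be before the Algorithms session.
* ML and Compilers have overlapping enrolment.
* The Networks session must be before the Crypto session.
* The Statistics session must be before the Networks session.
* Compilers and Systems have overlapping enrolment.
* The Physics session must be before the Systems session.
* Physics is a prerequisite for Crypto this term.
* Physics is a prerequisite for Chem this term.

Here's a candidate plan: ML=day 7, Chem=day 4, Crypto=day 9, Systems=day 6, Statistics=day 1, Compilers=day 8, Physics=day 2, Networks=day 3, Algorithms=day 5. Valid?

The Networks session must be before the Crypto session — holds.
The Statistics session must be before the Networks session — holds.
The Physics session must be before the Algorithms session — holds.
Compilers and Systems have overlapping enrolment — holds.
The Chem session must be before the Algorithms session — holds.
ML and Compilers have overlapping enrolment — holds.
Physics is a prerequisite for Crypto this term — holds.
Crypto and Algorithms have overlapping enrolment — holds.
Algorithms is a prerequisite for Systems this term — holds.
Crypto and Chem share students — holds.
The Physics session must be before the Systems session — holds.
Only 1 room is available per day — holds.
Physics is a prerequisite for Chem this term — holds.

Valid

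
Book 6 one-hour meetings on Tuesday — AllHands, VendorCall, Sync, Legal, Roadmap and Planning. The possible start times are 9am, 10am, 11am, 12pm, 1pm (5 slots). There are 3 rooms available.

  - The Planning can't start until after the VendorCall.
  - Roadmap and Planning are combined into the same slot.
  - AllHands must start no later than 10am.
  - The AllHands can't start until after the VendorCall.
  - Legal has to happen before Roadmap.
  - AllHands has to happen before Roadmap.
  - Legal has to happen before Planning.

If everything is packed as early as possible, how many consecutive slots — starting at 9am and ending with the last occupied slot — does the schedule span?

The precedence chain requires at least 3 distinct slots.
With at most 3 per slot and 6 meetings, at least 2 slots are needed.
3 works (last occupied slot: 11am): for example Roadmap -> 11am, Sync -> 9am, Planning -> 11am, AllHands -> 10am, VendorCall -> 9am, Legal -> 9am.

3 slots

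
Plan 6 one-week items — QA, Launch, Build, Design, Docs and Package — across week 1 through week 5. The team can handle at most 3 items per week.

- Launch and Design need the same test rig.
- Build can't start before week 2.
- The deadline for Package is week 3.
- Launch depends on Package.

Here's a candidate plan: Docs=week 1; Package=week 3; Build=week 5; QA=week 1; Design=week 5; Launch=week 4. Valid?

Yes

The deadline for Package is week 3 — holds.
Launch depends on Package — holds.
The team can handle at most 3 items per week — holds.
Build can't start before week 2 — holds.
Launch and Design need the same test rig — holds.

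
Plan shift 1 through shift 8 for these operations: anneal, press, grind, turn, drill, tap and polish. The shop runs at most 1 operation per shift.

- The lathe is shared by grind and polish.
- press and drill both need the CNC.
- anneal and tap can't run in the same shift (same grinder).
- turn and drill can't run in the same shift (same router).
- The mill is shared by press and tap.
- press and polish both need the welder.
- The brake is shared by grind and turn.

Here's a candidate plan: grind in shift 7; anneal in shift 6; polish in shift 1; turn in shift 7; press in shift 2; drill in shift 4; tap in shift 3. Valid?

The mill is shared by press and tap — holds.
anneal and tap can't run in the same shift (same grinder) — holds.
turn and drill can't run in the same shift (same router) — holds.
The shop runs at most 1 operation per shift — violated.
press and polish both need the welder — holds.
The lathe is shared by grind and polish — holds.
press and drill both need the CNC — holds.
The brake is shared by grind and turn — violated.

No. The brake is shared by grind and turn is not satisfied.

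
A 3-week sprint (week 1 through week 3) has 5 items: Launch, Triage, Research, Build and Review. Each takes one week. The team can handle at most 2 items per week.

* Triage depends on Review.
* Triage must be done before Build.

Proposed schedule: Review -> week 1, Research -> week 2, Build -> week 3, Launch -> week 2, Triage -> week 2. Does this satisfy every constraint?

No. The team can handle at most 2 items per week is not satisfied.

Triage must be done before Build — holds.
Triage depends on Review — holds.
The team can handle at most 2 items per week — violated.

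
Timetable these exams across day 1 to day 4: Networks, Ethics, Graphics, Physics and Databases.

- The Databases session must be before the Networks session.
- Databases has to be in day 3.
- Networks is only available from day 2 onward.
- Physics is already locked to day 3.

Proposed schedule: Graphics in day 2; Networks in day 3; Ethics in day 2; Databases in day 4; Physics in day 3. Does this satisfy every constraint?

Invalid. The Databases session must be before the Networks session.

The Databases session must be before the Networks session — violated.
Databases has to be in day 3 — violated.
Physics is already locked to day 3 — holds.
Networks is only available from day 2 onward — holds.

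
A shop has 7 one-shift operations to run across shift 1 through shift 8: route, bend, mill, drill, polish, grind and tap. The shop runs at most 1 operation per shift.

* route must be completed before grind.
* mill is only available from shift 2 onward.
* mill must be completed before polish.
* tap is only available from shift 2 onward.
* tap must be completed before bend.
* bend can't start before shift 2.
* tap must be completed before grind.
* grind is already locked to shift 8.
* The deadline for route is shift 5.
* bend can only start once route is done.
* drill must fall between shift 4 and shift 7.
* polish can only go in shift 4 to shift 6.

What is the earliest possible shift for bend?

shift 3

Bend is available from shift 2; precedence pushes bend to at least shift 3.
bend at shift 3 is achievable: tap=shift 2, bend=shift 3, mill=shift 4, route=shift 1, drill=shift 6, polish=shift 5, grind=shift 8.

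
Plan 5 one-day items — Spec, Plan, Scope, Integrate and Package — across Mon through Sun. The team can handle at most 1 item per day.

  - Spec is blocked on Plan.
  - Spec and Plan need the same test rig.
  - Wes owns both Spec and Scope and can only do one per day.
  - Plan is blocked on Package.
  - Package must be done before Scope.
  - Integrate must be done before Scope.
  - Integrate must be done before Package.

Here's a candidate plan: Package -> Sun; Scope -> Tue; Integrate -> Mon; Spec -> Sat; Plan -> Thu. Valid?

Invalid. Package must be done before Scope.

Package must be done before Scope — violated.
Integrate must be done before Scope — holds.
The team can handle at most 1 item per day — holds.
Integrate must be done before Package — holds.
Spec is blocked on Plan — holds.
Plan is blocked on Package — violated.
Wes owns both Spec and Scope and can only do one per day — holds.
Spec and Plan need the same test rig — holds.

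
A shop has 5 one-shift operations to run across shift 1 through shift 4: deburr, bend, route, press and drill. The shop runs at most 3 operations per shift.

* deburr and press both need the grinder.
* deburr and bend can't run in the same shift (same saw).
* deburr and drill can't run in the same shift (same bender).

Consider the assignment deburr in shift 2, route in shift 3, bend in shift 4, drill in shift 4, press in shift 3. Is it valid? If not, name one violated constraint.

Yes, all constraints hold

deburr and drill can't run in the same shift (same bender) — holds.
deburr and bend can't run in the same shift (same saw) — holds.
The shop runs at most 3 operations per shift — holds.
deburr and press both need the grinder — holds.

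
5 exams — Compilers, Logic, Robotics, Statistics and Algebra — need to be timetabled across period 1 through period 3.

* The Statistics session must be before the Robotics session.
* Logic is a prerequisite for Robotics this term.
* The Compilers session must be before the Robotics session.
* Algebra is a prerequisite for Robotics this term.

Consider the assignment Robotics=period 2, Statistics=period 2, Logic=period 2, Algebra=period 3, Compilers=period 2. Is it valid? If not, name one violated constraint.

The Compilers session must be before the Robotics session — violated.
Logic is a prerequisite for Robotics this term — violated.
The Statistics session must be before the Robotics session — violated.
Algebra is a prerequisite for Robotics this term — violated.

No — it violates: Algebra is a prerequisite for Robotics this term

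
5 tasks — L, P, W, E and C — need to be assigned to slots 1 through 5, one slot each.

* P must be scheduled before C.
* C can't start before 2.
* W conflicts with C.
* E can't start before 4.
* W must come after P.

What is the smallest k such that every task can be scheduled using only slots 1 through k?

4

The precedence chain requires at least 2 distinct slots.
E can't be placed before 4, so the schedule must run through at least slot 4.
4 works (last occupied slot: 4): for example W in 3, P in 1, E in 4, C in 2, L in 1.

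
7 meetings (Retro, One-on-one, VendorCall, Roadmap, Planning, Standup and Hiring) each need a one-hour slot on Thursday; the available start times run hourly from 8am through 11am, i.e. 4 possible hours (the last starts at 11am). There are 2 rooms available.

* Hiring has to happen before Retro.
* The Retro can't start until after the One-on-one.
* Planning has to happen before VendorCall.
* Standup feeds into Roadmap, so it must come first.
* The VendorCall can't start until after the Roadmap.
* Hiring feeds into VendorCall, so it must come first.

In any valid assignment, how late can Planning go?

10am

Downstream work caps Planning at 10am.
Planning at 10am is achievable: Hiring in 8am, Standup in 9am, Planning in 10am, Roadmap in 10am, Retro in 9am, One-on-one in 8am, VendorCall in 11am.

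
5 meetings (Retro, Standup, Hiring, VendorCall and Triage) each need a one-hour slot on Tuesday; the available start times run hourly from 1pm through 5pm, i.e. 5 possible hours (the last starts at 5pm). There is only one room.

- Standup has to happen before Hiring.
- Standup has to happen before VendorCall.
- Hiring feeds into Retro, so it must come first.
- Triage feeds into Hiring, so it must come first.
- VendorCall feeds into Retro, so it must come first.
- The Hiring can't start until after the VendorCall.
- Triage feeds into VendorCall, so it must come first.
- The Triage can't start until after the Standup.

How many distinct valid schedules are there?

Enumerating: VendorCall=3pm; Triage=2pm; Retro=5pm; Hiring=4pm; Standup=1pm.

1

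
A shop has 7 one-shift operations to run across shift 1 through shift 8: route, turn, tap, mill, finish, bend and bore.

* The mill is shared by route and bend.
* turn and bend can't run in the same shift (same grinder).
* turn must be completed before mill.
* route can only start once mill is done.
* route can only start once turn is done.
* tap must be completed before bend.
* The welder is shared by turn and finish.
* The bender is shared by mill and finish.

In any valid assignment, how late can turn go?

Downstream work caps turn at shift 6.
turn at shift 6 is achievable: tap=shift 1; mill=shift 7; bend=shift 2; finish=shift 1; turn=shift 6; route=shift 8; bore=shift 1.

shift 6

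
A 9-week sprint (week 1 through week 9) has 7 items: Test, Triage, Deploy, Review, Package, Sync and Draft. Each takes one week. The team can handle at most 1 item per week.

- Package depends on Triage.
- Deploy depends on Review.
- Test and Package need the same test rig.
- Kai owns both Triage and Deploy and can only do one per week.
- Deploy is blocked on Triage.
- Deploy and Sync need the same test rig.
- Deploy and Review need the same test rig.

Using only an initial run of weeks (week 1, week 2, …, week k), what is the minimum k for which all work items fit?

The precedence chain requires at least 2 distinct weeks.
With at most 1 per week and 7 work items, at least 7 weeks are needed.
7 works (last occupied week: week 7): for example Package=week 4, Test=week 5, Review=week 2, Deploy=week 3, Triage=week 1, Sync=week 6, Draft=week 7.

7 weeks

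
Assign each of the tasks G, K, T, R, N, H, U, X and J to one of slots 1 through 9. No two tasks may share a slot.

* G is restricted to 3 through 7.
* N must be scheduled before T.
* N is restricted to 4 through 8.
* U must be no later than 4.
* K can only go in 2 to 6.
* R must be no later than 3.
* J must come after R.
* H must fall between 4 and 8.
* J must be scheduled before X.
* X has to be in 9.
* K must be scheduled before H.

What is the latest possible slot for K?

K is available from 2; K's own window allows nothing later than 6.
K at 6 is achievable: X -> 9, T -> 8, K -> 6, G -> 3, R -> 1, J -> 5, N -> 4, H -> 7, U -> 2.

6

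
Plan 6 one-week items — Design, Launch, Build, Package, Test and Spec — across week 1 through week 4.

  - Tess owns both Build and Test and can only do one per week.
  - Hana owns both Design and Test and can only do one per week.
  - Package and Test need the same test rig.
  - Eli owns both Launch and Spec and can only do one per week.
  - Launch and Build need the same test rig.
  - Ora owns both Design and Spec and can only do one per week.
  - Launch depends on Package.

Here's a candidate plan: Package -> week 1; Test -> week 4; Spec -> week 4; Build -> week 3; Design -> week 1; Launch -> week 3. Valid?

Hana owns both Design and Test and can only do one per week — holds.
Ora owns both Design and Spec and can only do one per week — holds.
Tess owns both Build and Test and can only do one per week — holds.
Launch depends on Package — holds.
Launch and Build need the same test rig — violated.
Eli owns both Launch and Spec and can only do one per week — holds.
Package and Test need the same test rig — holds.

No — it violates: Launch and Build need the same test rig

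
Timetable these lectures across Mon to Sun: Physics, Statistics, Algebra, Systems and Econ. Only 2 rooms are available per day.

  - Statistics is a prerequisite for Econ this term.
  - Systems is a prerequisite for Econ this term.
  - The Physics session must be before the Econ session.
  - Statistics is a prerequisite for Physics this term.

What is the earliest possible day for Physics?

Precedence pushes Physics to at least Tue; downstream work caps Physics at Sat.
Physics at Tue is achievable: Econ in Wed; Algebra in Tue; Physics in Tue; Statistics in Mon; Systems in Mon.

Tue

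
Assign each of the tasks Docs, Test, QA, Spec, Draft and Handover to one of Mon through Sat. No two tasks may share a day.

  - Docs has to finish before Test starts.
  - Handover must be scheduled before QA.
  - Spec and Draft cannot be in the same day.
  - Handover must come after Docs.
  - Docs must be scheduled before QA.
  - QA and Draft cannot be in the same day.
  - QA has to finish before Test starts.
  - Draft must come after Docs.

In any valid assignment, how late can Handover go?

Precedence pushes Handover to at least Tue; downstream work caps Handover at Thu.
Handover at Thu is achievable: Draft=Tue; Test=Sat; QA=Fri; Spec=Wed; Docs=Mon; Handover=Thu.

Thu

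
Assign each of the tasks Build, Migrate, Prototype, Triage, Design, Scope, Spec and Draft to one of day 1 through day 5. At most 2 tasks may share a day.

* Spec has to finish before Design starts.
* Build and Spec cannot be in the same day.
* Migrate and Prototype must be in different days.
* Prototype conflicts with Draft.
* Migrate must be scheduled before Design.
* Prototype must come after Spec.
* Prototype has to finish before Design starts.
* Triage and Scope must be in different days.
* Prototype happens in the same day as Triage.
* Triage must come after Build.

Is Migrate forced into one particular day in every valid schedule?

No

Migrate can be day 1 (e.g. Spec -> day 1; Migrate -> day 1; Prototype -> day 3; Scope -> day 2; Build -> day 2; Design -> day 4; Draft -> day 4; Triage -> day 3) or day 2 (e.g. Triage=day 3; Design=day 4; Migrate=day 2; Build=day 2; Draft=day 4; Prototype=day 3; Spec=day 1; Scope=day 1).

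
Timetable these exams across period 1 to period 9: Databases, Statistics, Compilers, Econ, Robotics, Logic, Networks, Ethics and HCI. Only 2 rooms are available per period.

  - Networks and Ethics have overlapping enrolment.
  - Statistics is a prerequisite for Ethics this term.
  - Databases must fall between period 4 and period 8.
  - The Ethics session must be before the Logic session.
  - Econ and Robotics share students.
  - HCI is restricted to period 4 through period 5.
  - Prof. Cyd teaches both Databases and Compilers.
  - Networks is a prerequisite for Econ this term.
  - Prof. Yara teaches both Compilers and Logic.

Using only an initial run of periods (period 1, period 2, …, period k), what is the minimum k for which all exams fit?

The precedence chain requires at least 3 distinct periods.
With at most 2 per period and 9 exams, at least 5 periods are needed.
Databases can't be placed before period 4, so the schedule must run through at least period 4.
5 works (last occupied period: period 5): for example Econ=period 2, Logic=period 3, Databases=period 4, Statistics=period 1, Robotics=period 3, HCI=period 4, Networks=period 1, Compilers=period 5, Ethics=period 2.

5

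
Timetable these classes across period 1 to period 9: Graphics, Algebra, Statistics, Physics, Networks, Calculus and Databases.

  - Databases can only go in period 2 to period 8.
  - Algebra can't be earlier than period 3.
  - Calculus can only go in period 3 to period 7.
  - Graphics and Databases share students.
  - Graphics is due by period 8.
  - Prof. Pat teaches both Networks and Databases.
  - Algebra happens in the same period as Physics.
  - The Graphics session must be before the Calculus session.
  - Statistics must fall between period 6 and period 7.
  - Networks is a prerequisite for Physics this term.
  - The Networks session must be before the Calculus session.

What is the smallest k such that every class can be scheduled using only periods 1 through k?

The precedence chain requires at least 2 distinct periods.
Statistics can't be placed before period 6, so the schedule must run through at least period 6.
6 works (last occupied period: period 6): for example Graphics=period 1, Statistics=period 6, Calculus=period 3, Databases=period 2, Networks=period 1, Algebra=period 3, Physics=period 3.

6 periods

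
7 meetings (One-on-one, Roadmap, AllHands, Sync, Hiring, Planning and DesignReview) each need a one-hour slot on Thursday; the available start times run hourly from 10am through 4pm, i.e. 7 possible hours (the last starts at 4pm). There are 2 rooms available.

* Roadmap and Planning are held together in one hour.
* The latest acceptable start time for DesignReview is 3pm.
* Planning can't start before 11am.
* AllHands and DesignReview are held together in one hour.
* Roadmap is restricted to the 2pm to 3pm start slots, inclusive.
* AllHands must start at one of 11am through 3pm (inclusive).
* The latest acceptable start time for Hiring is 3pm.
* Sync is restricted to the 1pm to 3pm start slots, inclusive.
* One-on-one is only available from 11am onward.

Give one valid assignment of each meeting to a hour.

Hiring in 10am; Roadmap in 2pm; One-on-one in 12pm; Planning in 2pm; Sync in 1pm; AllHands in 11am; DesignReview in 11am

Checking: AllHands = DesignReview = 11am; Roadmap = Planning = 2pm; Planning=2pm in [11am,4pm]; One-on-one=12pm in [11am,4pm]; AllHands=11am in [11am,3pm]; Roadmap=2pm in [2pm,3pm]; Hiring=10am in [10am,3pm]; Sync=1pm in [1pm,3pm]; DesignReview=11am in [10am,3pm]; max 2 per hour (cap 2).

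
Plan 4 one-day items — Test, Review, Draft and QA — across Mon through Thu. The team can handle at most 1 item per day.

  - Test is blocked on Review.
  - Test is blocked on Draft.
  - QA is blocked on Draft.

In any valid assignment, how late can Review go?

Downstream work caps Review at Wed.
Review at Wed is achievable: QA in Tue, Draft in Mon, Test in Thu, Review in Wed.

Wed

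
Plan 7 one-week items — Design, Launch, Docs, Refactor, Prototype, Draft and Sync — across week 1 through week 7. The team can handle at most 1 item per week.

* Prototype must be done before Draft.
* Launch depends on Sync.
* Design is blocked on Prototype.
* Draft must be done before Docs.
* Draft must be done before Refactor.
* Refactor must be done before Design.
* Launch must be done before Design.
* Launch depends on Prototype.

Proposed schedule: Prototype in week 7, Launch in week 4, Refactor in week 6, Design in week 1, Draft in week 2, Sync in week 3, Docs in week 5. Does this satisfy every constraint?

Design is blocked on Prototype — violated.
Draft must be done before Docs — holds.
Prototype must be done before Draft — violated.
Launch depends on Sync — holds.
Draft must be done before Refactor — holds.
Refactor must be done before Design — violated.
Launch must be done before Design — violated.
The team can handle at most 1 item per week — holds.
Launch depends on Prototype — violated.

Invalid. Design is blocked on Prototype.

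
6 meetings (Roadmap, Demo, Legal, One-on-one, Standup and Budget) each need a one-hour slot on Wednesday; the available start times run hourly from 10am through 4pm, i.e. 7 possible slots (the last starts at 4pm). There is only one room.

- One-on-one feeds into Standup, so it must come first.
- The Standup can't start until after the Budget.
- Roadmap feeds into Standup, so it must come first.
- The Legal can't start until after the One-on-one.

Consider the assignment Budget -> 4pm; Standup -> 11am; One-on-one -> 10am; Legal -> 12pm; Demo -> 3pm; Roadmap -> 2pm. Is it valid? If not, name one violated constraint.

No. The Standup can't start until after the Budget is not satisfied.

The Standup can't start until after the Budget — violated.
There is only one room — holds.
One-on-one feeds into Standup, so it must come first — holds.
Roadmap feeds into Standup, so it must come first — violated.
The Legal can't start until after the One-on-one — holds.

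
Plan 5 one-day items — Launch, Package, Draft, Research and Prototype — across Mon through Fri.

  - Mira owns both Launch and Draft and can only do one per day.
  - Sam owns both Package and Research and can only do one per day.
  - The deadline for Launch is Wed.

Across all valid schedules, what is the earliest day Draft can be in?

Mon

Draft at Mon is achievable: Prototype in Mon; Draft in Mon; Launch in Tue; Package in Mon; Research in Tue.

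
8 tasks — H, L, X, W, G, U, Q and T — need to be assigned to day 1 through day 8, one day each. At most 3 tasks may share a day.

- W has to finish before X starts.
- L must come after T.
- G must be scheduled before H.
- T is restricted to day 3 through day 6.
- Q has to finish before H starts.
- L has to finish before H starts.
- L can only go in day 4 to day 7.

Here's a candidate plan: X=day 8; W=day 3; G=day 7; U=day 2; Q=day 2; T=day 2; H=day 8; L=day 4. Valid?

L has to finish before H starts — holds.
At most 3 tasks may share a day — holds.
L must come after T — holds.
L can only go in day 4 to day 7 — holds.
Q has to finish before H starts — holds.
T is restricted to day 3 through day 6 — violated.
G must be scheduled before H — holds.
W has to finish before X starts — holds.

No — it violates: T is restricted to day 3 through day 6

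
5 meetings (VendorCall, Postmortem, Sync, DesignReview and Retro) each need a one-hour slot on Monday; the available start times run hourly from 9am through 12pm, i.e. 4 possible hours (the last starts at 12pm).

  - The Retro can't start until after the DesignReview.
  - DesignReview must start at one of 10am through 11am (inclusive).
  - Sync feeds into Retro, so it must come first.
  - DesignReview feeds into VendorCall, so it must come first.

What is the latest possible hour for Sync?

11am

Downstream work caps Sync at 11am.
Sync at 11am is achievable: Postmortem -> 9am, Retro -> 12pm, DesignReview -> 10am, VendorCall -> 11am, Sync -> 11am.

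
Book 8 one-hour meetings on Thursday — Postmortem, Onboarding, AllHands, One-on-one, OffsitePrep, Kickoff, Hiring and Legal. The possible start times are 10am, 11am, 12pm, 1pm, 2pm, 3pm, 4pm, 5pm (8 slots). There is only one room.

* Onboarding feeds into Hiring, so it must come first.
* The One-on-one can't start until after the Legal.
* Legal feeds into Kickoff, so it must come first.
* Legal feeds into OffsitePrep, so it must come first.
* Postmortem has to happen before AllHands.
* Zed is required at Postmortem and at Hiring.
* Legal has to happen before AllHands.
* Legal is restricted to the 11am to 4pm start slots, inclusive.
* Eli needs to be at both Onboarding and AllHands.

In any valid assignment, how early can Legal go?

Legal is available from 11am; Legal's own window allows nothing later than 4pm.
Legal at 11am is achievable: Kickoff -> 4pm, AllHands -> 12pm, One-on-one -> 2pm, OffsitePrep -> 3pm, Hiring -> 5pm, Onboarding -> 1pm, Legal -> 11am, Postmortem -> 10am.

11am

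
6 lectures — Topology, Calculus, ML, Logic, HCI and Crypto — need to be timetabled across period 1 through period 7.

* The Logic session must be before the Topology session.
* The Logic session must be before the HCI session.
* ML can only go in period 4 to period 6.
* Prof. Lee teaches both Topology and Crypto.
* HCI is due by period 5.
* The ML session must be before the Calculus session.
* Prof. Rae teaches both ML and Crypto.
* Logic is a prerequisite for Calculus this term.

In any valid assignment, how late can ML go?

period 6

ML is available from period 4; ML's own window allows nothing later than period 6.
ML at period 6 is achievable: Calculus in period 7, Topology in period 2, Logic in period 1, HCI in period 2, ML in period 6, Crypto in period 1.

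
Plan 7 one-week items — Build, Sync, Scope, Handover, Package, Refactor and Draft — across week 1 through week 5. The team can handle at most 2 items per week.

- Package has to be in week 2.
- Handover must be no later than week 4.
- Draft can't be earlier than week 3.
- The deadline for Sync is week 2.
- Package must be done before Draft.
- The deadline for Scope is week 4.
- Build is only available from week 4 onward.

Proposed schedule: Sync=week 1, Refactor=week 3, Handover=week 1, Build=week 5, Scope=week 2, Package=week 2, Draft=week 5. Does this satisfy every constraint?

Package has to be in week 2 — holds.
The deadline for Sync is week 2 — holds.
The deadline for Scope is week 4 — holds.
Draft can't be earlier than week 3 — holds.
The team can handle at most 2 items per week — holds.
Build is only available from week 4 onward — holds.
Package must be done before Draft — holds.
Handover must be no later than week 4 — holds.

Yes, all constraints hold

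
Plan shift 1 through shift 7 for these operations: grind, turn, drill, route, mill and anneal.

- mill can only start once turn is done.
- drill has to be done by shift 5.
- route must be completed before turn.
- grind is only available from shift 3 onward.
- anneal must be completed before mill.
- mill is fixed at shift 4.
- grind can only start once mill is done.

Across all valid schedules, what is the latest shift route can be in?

Downstream work caps route at shift 2.
route at shift 2 is achievable: drill in shift 1, mill in shift 4, turn in shift 3, grind in shift 5, route in shift 2, anneal in shift 1.

shift 2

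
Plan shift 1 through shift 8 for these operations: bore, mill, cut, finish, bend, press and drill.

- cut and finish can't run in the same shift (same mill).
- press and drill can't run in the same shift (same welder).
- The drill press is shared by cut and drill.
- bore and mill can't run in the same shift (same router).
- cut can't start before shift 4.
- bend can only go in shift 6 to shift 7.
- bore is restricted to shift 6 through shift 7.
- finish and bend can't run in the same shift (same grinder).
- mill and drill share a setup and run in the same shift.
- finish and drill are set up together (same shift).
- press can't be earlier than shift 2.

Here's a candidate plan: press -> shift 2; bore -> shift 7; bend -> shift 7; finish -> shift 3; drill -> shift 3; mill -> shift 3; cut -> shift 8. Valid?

cut can't start before shift 4 — holds.
press can't be earlier than shift 2 — holds.
bore and mill can't run in the same shift (same router) — holds.
cut and finish can't run in the same shift (same mill) — holds.
bore is restricted to shift 6 through shift 7 — holds.
The drill press is shared by cut and drill — holds.
finish and drill are set up together (same shift) — holds.
press and drill can't run in the same shift (same welder) — holds.
bend can only go in shift 6 to shift 7 — holds.
mill and drill share a setup and run in the same shift — holds.
finish and bend can't run in the same shift (same grinder) — holds.

Valid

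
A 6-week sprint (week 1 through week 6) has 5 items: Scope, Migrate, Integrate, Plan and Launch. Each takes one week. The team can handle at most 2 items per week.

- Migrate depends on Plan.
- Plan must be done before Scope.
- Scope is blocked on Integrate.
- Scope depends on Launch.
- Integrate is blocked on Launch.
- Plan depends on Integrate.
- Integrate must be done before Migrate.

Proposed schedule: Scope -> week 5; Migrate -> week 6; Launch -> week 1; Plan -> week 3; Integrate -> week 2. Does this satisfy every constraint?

The team can handle at most 2 items per week — holds.
Scope is blocked on Integrate — holds.
Integrate must be done before Migrate — holds.
Plan must be done before Scope — holds.
Scope depends on Launch — holds.
Integrate is blocked on Launch — holds.
Plan depends on Integrate — holds.
Migrate depends on Plan — holds.

Valid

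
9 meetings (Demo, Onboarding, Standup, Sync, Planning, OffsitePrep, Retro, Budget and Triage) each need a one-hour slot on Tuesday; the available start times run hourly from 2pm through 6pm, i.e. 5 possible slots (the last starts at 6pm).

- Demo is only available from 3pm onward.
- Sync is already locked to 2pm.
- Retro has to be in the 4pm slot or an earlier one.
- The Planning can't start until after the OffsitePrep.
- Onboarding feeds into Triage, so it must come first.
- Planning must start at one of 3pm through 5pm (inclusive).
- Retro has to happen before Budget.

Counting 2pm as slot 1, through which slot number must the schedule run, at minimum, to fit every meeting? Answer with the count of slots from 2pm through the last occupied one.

The precedence chain requires at least 2 distinct slots.
2 works (last occupied slot: 3pm): for example OffsitePrep -> 2pm; Standup -> 2pm; Planning -> 3pm; Budget -> 3pm; Onboarding -> 2pm; Demo -> 3pm; Sync -> 2pm; Retro -> 2pm; Triage -> 3pm.

2 slots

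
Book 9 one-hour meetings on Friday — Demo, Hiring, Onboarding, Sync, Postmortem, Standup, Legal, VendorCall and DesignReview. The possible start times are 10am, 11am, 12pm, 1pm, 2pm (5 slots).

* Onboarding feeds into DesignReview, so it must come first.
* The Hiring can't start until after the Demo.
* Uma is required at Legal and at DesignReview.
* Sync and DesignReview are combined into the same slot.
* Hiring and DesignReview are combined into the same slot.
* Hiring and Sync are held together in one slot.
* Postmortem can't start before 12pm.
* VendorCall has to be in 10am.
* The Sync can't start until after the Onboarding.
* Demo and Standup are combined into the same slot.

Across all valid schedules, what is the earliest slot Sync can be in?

Precedence pushes Sync to at least 11am.
Sync at 11am is achievable: Postmortem in 12pm; Legal in 10am; DesignReview in 11am; VendorCall in 10am; Hiring in 11am; Standup in 10am; Sync in 11am; Onboarding in 10am; Demo in 10am.

11am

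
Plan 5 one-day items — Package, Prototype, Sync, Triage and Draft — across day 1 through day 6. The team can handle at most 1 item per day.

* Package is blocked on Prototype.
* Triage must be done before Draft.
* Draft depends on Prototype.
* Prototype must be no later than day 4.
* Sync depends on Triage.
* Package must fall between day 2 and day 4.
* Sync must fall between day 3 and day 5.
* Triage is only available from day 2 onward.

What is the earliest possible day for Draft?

day 3

Precedence pushes Draft to at least day 3.
Draft at day 3 is achievable: Draft in day 3; Sync in day 5; Prototype in day 1; Package in day 4; Triage in day 2.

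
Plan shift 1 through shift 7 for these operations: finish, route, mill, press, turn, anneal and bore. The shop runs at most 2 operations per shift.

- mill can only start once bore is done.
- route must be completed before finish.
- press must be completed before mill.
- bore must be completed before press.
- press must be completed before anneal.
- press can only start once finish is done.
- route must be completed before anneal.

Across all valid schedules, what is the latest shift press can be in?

shift 6

Precedence pushes press to at least shift 3; downstream work caps press at shift 6.
press at shift 6 is achievable: bore -> shift 1, press -> shift 6, turn -> shift 2, anneal -> shift 7, mill -> shift 7, finish -> shift 2, route -> shift 1.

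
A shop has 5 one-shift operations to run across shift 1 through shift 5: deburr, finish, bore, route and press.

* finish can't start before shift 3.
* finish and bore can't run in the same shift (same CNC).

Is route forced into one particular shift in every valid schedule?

route can be shift 1 (e.g. route in shift 1; bore in shift 1; press in shift 1; finish in shift 3; deburr in shift 1) or shift 2 (e.g. route -> shift 2, finish -> shift 3, bore -> shift 1, press -> shift 1, deburr -> shift 1).

No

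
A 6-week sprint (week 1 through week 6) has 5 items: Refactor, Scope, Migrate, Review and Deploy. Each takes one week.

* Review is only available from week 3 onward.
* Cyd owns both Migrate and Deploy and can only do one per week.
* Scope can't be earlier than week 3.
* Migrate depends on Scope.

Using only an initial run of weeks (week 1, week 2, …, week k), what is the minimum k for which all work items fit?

4 weeks

The precedence chain requires at least 2 distinct weeks.
Propagating the time windows through the other constraints, Migrate can't land before week 4, so the schedule must run through at least week 4.
4 works (last occupied week: week 4): for example Review in week 3, Refactor in week 1, Deploy in week 1, Scope in week 3, Migrate in week 4.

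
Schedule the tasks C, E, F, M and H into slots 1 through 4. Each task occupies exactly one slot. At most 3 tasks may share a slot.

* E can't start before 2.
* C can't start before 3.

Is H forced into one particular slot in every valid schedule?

H can be 1 (e.g. H -> 1, F -> 1, E -> 2, C -> 3, M -> 1) or 2 (e.g. E=2; C=3; M=1; H=2; F=1).

No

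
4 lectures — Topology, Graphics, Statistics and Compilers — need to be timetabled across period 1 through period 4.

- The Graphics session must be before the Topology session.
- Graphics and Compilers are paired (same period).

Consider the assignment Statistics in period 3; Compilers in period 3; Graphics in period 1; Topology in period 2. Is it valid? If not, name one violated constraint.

Invalid. Graphics and Compilers are paired (same period).

Graphics and Compilers are paired (same period) — violated.
The Graphics session must be before the Topology session — holds.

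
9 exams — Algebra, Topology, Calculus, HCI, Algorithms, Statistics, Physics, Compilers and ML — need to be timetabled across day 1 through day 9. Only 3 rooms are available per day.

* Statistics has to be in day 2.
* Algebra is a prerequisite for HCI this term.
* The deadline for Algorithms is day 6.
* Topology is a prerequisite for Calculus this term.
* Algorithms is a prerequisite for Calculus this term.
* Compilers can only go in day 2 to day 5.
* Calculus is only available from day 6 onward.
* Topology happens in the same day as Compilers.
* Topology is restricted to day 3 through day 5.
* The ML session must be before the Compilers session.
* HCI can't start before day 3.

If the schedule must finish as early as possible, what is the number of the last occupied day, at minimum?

The precedence chain requires at least 3 distinct days.
With at most 3 per day and 9 exams, at least 3 days are needed.
Calculus can't be placed before day 6, so the schedule must run through at least day 6.
6 works (last occupied day: day 6): for example Physics in day 2; Compilers in day 3; ML in day 1; Statistics in day 2; Topology in day 3; Calculus in day 6; Algebra in day 1; Algorithms in day 1; HCI in day 3.

6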